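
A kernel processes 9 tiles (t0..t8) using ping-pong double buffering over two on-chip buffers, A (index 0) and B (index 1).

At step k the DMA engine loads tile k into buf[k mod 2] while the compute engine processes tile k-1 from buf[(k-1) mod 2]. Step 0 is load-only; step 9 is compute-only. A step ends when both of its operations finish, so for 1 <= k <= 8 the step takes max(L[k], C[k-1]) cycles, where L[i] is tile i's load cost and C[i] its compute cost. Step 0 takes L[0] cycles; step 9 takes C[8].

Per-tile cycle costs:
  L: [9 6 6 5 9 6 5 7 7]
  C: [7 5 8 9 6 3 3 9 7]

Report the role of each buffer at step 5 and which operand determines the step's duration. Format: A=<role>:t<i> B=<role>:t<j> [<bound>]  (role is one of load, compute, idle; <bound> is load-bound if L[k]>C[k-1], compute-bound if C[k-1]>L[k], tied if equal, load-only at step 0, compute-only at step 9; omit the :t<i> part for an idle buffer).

step 5: A=compute:t4 B=load:t5 [tied]

step 0: L[0]=9 → dur=9, Σ=9 | A=load:t0 B=idle [load-only]
step 1: L[1]=6 C[0]=7 → dur=7, Σ=16 | A=compute:t0 B=load:t1 [compute-bound]
step 2: L[2]=6 C[1]=5 → dur=6, Σ=22 | A=load:t2 B=compute:t1 [load-bound]
step 3: L[3]=5 C[2]=8 → dur=8, Σ=30 | A=compute:t2 B=load:t3 [compute-bound]
step 4: L[4]=9 C[3]=9 → dur=9, Σ=39 | A=load:t4 B=compute:t3 [tied]
step 5: L[5]=6 C[4]=6 → dur=6, Σ=45 | A=compute:t4 B=load:t5 [tied]
step 6: L[6]=5 C[5]=3 → dur=5, Σ=50 | A=load:t6 B=compute:t5 [load-bound]
step 7: L[7]=7 C[6]=3 → dur=7, Σ=57 | A=compute:t6 B=load:t7 [load-bound]
step 8: L[8]=7 C[7]=9 → dur=9, Σ=66 | A=load:t8 B=compute:t7 [compute-bound]
step 9: C[8]=7 → dur=7, Σ=73 | A=compute:t8 B=idle [compute-only]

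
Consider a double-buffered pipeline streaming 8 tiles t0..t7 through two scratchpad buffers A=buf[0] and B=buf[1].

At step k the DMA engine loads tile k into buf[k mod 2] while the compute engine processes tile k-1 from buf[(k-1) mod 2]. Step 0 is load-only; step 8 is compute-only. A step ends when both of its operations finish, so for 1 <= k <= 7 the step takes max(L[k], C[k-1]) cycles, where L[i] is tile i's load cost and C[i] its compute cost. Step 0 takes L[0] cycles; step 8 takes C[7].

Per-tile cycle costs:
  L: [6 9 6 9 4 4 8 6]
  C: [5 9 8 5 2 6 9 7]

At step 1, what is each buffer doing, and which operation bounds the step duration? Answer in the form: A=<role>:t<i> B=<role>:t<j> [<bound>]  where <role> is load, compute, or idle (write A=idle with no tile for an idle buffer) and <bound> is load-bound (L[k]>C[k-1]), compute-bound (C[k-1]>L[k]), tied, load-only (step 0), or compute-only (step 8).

step 1: A=compute:t0 B=load:t1 [load-bound]

  0. 6=6c; end=6; A:t0 B:-
  1. max(9,5)=9c; end=15; A:t0 B:t1
  2. max(6,9)=9c; end=24; A:t2 B:t1
  3. max(9,8)=9c; end=33; A:t2 B:t3
  4. max(4,5)=5c; end=38; A:t4 B:t3
  5. max(4,2)=4c; end=42; A:t4 B:t5
  6. max(8,6)=8c; end=50; A:t6 B:t5
  7. max(6,9)=9c; end=59; A:t6 B:t7
  8. 7=7c; end=66; A:t6 B:t7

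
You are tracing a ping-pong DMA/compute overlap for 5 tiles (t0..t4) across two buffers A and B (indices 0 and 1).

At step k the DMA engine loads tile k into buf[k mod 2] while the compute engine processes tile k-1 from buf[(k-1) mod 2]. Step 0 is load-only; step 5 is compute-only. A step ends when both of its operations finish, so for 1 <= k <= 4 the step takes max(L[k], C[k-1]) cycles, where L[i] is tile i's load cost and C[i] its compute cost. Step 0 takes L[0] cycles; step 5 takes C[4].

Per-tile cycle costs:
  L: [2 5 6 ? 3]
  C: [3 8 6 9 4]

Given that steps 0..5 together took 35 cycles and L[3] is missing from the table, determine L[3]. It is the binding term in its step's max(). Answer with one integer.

L[3] = 7

step 0 | dur = L[0]=2 = 2
step 1 | dur = max(L[1]=5, C[0]=3) = 5
step 2 | dur = max(L[2]=6, C[1]=8) = 8
step 3 | dur = max(L[3]=?, C[2]=6) = L[3]  (unknown; binding)
step 4 | dur = max(L[4]=3, C[3]=9) = 9
step 5 | dur = C[4]=4 = 4
sum of known step durations = 28
dur[3] = total - known = 35 - 28 = 7
L[3] is the binding max in step 3, so L[3] = dur[3] = 7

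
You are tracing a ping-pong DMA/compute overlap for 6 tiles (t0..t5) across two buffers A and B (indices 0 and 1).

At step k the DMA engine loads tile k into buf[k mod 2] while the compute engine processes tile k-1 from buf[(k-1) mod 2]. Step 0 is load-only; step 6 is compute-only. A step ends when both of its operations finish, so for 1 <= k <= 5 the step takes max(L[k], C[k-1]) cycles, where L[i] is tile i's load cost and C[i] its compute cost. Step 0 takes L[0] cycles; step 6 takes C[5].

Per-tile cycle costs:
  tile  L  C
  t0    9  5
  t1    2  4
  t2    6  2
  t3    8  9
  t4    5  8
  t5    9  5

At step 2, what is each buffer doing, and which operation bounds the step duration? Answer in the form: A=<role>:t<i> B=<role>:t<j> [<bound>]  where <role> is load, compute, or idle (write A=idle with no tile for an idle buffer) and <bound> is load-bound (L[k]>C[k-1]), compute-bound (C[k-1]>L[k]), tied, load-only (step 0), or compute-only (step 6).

step 2: A=load:t2 B=compute:t1 [load-bound]

step 0: L[0]=9 → dur=9, Σ=9 | A=load:t0 B=idle [load-only]
step 1: L[1]=2 C[0]=5 → dur=5, Σ=14 | A=compute:t0 B=load:t1 [compute-bound]
step 2: L[2]=6 C[1]=4 → dur=6, Σ=20 | A=load:t2 B=compute:t1 [load-bound]
step 3: L[3]=8 C[2]=2 → dur=8, Σ=28 | A=compute:t2 B=load:t3 [load-bound]
step 4: L[4]=5 C[3]=9 → dur=9, Σ=37 | A=load:t4 B=compute:t3 [compute-bound]
step 5: L[5]=9 C[4]=8 → dur=9, Σ=46 | A=compute:t4 B=load:t5 [load-bound]
step 6: C[5]=5 → dur=5, Σ=51 | A=idle B=compute:t5 [compute-only]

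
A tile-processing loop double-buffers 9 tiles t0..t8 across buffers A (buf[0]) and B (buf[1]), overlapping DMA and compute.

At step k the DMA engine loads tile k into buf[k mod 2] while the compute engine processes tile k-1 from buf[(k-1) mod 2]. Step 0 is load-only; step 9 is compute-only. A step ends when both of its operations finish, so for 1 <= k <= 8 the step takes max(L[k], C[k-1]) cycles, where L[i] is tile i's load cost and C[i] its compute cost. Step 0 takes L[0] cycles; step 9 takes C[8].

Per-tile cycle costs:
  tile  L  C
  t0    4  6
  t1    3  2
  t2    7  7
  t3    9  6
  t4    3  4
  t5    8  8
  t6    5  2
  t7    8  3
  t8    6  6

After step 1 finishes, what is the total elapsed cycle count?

end_cycle[1] = 10

  0. 4=4c; end=4; A:t0 B:-
  1. max(3,6)=6c; end=10; A:t0 B:t1
  2. max(7,2)=7c; end=17; A:t2 B:t1
  3. max(9,7)=9c; end=26; A:t2 B:t3
  4. max(3,6)=6c; end=32; A:t4 B:t3
  5. max(8,4)=8c; end=40; A:t4 B:t5
  6. max(5,8)=8c; end=48; A:t6 B:t5
  7. max(8,2)=8c; end=56; A:t6 B:t7
  8. max(6,3)=6c; end=62; A:t8 B:t7
  9. 6=6c; end=68; A:t8 B:t7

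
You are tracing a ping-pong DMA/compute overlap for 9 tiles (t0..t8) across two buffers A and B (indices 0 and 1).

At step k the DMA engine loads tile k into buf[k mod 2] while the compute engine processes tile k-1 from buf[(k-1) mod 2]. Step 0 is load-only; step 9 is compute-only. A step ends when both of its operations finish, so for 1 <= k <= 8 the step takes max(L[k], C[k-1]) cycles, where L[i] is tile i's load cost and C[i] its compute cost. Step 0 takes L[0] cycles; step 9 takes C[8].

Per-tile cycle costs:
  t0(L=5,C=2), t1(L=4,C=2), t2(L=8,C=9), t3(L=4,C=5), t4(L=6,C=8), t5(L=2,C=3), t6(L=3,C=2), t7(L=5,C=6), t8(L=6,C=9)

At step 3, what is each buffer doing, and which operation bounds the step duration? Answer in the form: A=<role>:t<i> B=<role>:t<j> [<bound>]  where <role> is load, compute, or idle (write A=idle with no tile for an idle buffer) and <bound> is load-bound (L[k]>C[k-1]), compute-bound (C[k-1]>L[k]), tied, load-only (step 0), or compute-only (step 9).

step 3: A=compute:t2 B=load:t3 [compute-bound]

  0. 5=5c; end=5; A:t0 B:-
  1. max(4,2)=4c; end=9; A:t0 B:t1
  2. max(8,2)=8c; end=17; A:t2 B:t1
  3. max(4,9)=9c; end=26; A:t2 B:t3
  4. max(6,5)=6c; end=32; A:t4 B:t3
  5. max(2,8)=8c; end=40; A:t4 B:t5
  6. max(3,3)=3c; end=43; A:t6 B:t5
  7. max(5,2)=5c; end=48; A:t6 B:t7
  8. max(6,6)=6c; end=54; A:t8 B:t7
  9. 9=9c; end=63; A:t8 B:t7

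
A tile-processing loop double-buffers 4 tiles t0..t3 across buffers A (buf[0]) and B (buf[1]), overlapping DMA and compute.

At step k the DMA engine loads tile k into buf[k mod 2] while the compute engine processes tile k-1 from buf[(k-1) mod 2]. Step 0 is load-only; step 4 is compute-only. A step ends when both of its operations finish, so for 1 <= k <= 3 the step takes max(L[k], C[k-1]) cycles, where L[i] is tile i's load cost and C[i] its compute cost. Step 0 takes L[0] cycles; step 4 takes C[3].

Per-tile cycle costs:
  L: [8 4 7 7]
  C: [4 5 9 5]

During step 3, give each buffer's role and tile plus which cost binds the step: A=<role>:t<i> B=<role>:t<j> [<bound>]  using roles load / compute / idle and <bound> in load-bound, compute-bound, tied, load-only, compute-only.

step 3: A=compute:t2 B=load:t3 [compute-bound]

k=0 load=t0/8c comp=- wait=8 total=8
k=1 load=t1/4c comp=t0/4c wait=4 total=12
k=2 load=t2/7c comp=t1/5c wait=7 total=19
k=3 load=t3/7c comp=t2/9c wait=9 total=28
k=4 load=- comp=t3/5c wait=5 total=33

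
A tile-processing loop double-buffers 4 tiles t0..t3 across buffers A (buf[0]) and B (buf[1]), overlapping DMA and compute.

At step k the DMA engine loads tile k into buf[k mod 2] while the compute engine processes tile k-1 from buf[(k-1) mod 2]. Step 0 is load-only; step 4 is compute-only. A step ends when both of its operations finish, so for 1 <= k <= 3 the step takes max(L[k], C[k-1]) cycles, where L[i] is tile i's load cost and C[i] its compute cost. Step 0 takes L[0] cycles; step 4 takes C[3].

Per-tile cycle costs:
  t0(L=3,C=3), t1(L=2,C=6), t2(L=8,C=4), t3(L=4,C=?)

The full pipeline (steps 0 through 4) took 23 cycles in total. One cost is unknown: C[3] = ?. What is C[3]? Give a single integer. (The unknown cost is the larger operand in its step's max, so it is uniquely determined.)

C[3] = 5

step 0: dur = L[0]=3 = 3
step 1: dur = max(L[1]=2, C[0]=3) = 3
step 2: dur = max(L[2]=8, C[1]=6) = 8
step 3: dur = max(L[3]=4, C[2]=4) = 4
step 4: dur = C[3]=? = C[3]  (unknown; binding)
sum of known step durations = 18
dur[4] = total - known = 23 - 18 = 5
C[3] is the binding max in step 4, so C[3] = dur[4] = 5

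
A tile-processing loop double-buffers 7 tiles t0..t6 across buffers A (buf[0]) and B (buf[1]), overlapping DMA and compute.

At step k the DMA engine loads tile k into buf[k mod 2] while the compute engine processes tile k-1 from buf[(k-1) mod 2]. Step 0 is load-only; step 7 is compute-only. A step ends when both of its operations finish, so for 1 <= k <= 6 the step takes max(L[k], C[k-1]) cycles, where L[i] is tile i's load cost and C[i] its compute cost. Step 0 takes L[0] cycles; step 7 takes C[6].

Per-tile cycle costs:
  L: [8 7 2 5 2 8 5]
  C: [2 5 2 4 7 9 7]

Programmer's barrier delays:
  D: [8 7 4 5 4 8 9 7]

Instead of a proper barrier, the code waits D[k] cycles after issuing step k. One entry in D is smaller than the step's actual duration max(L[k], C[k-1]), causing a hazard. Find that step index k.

step 0: need L[0]=8 = 8; D[0]=8 ok
step 1: need max(L[1]=7,C[0]=2) = 7; D[1]=7 ok
step 2: need max(L[2]=2,C[1]=5) = 5; D[2]=4 SHORT
step 3: need max(L[3]=5,C[2]=2) = 5; D[3]=5 ok
step 4: need max(L[4]=2,C[3]=4) = 4; D[4]=4 ok
step 5: need max(L[5]=8,C[4]=7) = 8; D[5]=8 ok
step 6: need max(L[6]=5,C[5]=9) = 9; D[6]=9 ok
step 7: need C[6]=7 = 7; D[7]=7 ok

hazard at step 2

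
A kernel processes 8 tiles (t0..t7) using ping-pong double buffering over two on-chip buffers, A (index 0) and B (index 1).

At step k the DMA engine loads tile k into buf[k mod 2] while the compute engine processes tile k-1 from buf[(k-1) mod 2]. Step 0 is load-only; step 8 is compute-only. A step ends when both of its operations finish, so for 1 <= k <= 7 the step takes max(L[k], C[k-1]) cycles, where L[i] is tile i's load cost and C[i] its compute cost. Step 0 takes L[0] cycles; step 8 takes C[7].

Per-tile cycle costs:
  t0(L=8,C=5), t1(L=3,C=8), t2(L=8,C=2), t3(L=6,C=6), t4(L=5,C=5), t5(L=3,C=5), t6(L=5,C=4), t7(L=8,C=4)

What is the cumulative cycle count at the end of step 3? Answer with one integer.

end_cycle[3] = 27

k=0 load=t0/8c comp=- wait=8 total=8
k=1 load=t1/3c comp=t0/5c wait=5 total=13
k=2 load=t2/8c comp=t1/8c wait=8 total=21
k=3 load=t3/6c comp=t2/2c wait=6 total=27
k=4 load=t4/5c comp=t3/6c wait=6 total=33
k=5 load=t5/3c comp=t4/5c wait=5 total=38
k=6 load=t6/5c comp=t5/5c wait=5 total=43
k=7 load=t7/8c comp=t6/4c wait=8 total=51
k=8 load=- comp=t7/4c wait=4 total=55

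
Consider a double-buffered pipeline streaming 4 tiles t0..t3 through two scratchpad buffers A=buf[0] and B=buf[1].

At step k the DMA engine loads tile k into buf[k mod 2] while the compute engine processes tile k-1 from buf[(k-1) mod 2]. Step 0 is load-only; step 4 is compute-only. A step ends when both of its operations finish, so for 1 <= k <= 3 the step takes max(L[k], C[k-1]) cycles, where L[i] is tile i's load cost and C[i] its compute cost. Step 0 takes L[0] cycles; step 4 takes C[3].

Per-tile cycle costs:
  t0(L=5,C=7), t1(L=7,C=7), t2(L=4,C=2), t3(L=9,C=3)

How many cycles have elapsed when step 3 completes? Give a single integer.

  0. 5=5c; end=5; A:t0 B:-
  1. max(7,7)=7c; end=12; A:t0 B:t1
  2. max(4,7)=7c; end=19; A:t2 B:t1
  3. max(9,2)=9c; end=28; A:t2 B:t3
  4. 3=3c; end=31; A:t2 B:t3

end_cycle[3] = 28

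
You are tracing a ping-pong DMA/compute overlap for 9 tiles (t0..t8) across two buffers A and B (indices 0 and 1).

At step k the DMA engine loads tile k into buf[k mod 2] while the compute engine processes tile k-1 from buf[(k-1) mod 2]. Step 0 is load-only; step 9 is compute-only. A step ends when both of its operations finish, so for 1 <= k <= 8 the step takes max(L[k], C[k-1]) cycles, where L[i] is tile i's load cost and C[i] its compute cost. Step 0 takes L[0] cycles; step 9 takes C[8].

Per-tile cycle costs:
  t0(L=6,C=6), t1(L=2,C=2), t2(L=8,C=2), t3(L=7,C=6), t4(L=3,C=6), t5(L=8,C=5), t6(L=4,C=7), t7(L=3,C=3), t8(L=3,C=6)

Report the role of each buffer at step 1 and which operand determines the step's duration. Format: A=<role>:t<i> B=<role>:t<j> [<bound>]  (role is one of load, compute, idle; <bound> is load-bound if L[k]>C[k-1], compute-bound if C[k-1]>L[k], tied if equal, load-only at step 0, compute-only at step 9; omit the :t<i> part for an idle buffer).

step 1: A=compute:t0 B=load:t1 [compute-bound]

step 0: L[0]=6 → dur=6, Σ=6 | A=load:t0 B=idle [load-only]
step 1: L[1]=2 C[0]=6 → dur=6, Σ=12 | A=compute:t0 B=load:t1 [compute-bound]
step 2: L[2]=8 C[1]=2 → dur=8, Σ=20 | A=load:t2 B=compute:t1 [load-bound]
step 3: L[3]=7 C[2]=2 → dur=7, Σ=27 | A=compute:t2 B=load:t3 [load-bound]
step 4: L[4]=3 C[3]=6 → dur=6, Σ=33 | A=load:t4 B=compute:t3 [compute-bound]
step 5: L[5]=8 C[4]=6 → dur=8, Σ=41 | A=compute:t4 B=load:t5 [load-bound]
step 6: L[6]=4 C[5]=5 → dur=5, Σ=46 | A=load:t6 B=compute:t5 [compute-bound]
step 7: L[7]=3 C[6]=7 → dur=7, Σ=53 | A=compute:t6 B=load:t7 [compute-bound]
step 8: L[8]=3 C[7]=3 → dur=3, Σ=56 | A=load:t8 B=compute:t7 [tied]
step 9: C[8]=6 → dur=6, Σ=62 | A=compute:t8 B=idle [compute-only]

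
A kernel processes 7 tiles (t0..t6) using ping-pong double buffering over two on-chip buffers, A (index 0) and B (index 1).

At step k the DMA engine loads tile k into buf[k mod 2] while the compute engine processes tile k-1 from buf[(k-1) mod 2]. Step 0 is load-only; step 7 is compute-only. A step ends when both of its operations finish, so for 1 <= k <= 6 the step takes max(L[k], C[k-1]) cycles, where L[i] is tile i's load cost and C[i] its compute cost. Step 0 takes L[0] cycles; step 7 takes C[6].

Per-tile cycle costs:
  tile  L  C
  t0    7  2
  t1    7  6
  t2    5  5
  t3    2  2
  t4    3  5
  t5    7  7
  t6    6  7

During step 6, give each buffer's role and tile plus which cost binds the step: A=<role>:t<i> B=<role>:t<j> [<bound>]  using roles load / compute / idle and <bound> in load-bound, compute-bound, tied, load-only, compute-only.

step 0: L[0]=7 → dur=7, Σ=7 | A=load:t0 B=idle [load-only]
step 1: L[1]=7 C[0]=2 → dur=7, Σ=14 | A=compute:t0 B=load:t1 [load-bound]
step 2: L[2]=5 C[1]=6 → dur=6, Σ=20 | A=load:t2 B=compute:t1 [compute-bound]
step 3: L[3]=2 C[2]=5 → dur=5, Σ=25 | A=compute:t2 B=load:t3 [compute-bound]
step 4: L[4]=3 C[3]=2 → dur=3, Σ=28 | A=load:t4 B=compute:t3 [load-bound]
step 5: L[5]=7 C[4]=5 → dur=7, Σ=35 | A=compute:t4 B=load:t5 [load-bound]
step 6: L[6]=6 C[5]=7 → dur=7, Σ=42 | A=load:t6 B=compute:t5 [compute-bound]
step 7: C[6]=7 → dur=7, Σ=49 | A=compute:t6 B=idle [compute-only]

step 6: A=load:t6 B=compute:t5 [compute-bound]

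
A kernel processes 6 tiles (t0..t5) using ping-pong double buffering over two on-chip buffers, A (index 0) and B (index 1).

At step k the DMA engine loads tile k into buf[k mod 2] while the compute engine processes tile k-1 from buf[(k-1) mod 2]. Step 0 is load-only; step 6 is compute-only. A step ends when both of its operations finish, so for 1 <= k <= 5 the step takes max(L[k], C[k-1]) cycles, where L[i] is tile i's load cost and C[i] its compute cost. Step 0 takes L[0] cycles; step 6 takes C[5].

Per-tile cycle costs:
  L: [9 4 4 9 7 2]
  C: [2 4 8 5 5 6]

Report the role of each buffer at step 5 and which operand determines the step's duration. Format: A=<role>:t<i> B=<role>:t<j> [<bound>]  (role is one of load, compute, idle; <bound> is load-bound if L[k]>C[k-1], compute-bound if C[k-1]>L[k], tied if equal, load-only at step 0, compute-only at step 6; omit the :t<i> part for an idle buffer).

step 5: A=compute:t4 B=load:t5 [compute-bound]

step 0: L[0]=9 → dur=9, Σ=9 | A=load:t0 B=idle [load-only]
step 1: L[1]=4 C[0]=2 → dur=4, Σ=13 | A=compute:t0 B=load:t1 [load-bound]
step 2: L[2]=4 C[1]=4 → dur=4, Σ=17 | A=load:t2 B=compute:t1 [tied]
step 3: L[3]=9 C[2]=8 → dur=9, Σ=26 | A=compute:t2 B=load:t3 [load-bound]
step 4: L[4]=7 C[3]=5 → dur=7, Σ=33 | A=load:t4 B=compute:t3 [load-bound]
step 5: L[5]=2 C[4]=5 → dur=5, Σ=38 | A=compute:t4 B=load:t5 [compute-bound]
step 6: C[5]=6 → dur=6, Σ=44 | A=idle B=compute:t5 [compute-only]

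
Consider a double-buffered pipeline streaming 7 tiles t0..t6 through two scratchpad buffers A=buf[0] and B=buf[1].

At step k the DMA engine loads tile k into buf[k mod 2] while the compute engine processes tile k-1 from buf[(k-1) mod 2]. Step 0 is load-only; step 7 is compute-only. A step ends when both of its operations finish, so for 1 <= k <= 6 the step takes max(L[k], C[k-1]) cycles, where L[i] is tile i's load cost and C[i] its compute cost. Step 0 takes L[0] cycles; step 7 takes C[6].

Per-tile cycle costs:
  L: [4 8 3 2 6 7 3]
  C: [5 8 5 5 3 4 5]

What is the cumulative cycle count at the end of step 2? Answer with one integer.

k=0 load=t0/4c comp=- wait=4 total=4
k=1 load=t1/8c comp=t0/5c wait=8 total=12
k=2 load=t2/3c comp=t1/8c wait=8 total=20
k=3 load=t3/2c comp=t2/5c wait=5 total=25
k=4 load=t4/6c comp=t3/5c wait=6 total=31
k=5 load=t5/7c comp=t4/3c wait=7 total=38
k=6 load=t6/3c comp=t5/4c wait=4 total=42
k=7 load=- comp=t6/5c wait=5 total=47

end_cycle[2] = 20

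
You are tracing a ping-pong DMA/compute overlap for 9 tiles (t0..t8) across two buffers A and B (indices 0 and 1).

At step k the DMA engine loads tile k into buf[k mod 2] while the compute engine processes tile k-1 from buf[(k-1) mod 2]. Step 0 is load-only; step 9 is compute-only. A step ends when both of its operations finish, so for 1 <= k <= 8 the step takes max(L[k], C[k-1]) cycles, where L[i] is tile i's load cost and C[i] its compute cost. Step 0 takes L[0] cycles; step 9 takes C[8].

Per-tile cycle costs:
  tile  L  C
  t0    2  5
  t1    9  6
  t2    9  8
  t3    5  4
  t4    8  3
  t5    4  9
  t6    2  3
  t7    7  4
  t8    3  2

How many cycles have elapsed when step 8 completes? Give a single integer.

end_cycle[8] = 60

k=0 load=t0/2c comp=- wait=2 total=2
k=1 load=t1/9c comp=t0/5c wait=9 total=11
k=2 load=t2/9c comp=t1/6c wait=9 total=20
k=3 load=t3/5c comp=t2/8c wait=8 total=28
k=4 load=t4/8c comp=t3/4c wait=8 total=36
k=5 load=t5/4c comp=t4/3c wait=4 total=40
k=6 load=t6/2c comp=t5/9c wait=9 total=49
k=7 load=t7/7c comp=t6/3c wait=7 total=56
k=8 load=t8/3c comp=t7/4c wait=4 total=60
k=9 load=- comp=t8/2c wait=2 total=62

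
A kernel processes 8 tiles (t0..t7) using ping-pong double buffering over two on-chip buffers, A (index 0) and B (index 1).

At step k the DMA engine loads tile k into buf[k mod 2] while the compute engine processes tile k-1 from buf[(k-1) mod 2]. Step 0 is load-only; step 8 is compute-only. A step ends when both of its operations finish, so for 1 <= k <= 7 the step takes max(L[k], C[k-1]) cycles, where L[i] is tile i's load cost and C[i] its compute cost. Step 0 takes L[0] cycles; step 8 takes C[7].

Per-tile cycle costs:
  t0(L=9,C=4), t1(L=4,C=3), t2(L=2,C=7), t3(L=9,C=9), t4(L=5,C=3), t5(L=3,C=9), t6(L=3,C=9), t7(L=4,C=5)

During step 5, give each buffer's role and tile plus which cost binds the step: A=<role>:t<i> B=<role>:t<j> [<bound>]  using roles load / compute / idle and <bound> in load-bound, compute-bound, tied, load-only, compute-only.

  0. 9=9c; end=9; A:t0 B:-
  1. max(4,4)=4c; end=13; A:t0 B:t1
  2. max(2,3)=3c; end=16; A:t2 B:t1
  3. max(9,7)=9c; end=25; A:t2 B:t3
  4. max(5,9)=9c; end=34; A:t4 B:t3
  5. max(3,3)=3c; end=37; A:t4 B:t5
  6. max(3,9)=9c; end=46; A:t6 B:t5
  7. max(4,9)=9c; end=55; A:t6 B:t7
  8. 5=5c; end=60; A:t6 B:t7

step 5: A=compute:t4 B=load:t5 [tied]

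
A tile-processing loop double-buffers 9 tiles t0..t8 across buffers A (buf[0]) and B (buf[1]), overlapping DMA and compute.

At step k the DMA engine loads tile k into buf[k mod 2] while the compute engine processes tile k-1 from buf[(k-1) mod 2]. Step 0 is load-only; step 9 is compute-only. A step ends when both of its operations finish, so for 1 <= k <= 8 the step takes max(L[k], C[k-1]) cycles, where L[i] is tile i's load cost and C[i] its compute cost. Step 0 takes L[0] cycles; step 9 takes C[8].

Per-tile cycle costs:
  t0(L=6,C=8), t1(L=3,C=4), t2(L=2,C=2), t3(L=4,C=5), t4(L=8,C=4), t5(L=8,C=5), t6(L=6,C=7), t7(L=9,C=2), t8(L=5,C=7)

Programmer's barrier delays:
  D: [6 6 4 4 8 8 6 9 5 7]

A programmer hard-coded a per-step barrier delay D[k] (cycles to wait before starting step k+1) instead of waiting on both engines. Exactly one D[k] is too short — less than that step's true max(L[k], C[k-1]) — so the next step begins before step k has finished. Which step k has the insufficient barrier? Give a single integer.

hazard at step 1

step 0: need L[0]=6 = 6; D[0]=6 ok
step 1: need max(L[1]=3,C[0]=8) = 8; D[1]=6 SHORT
step 2: need max(L[2]=2,C[1]=4) = 4; D[2]=4 ok
step 3: need max(L[3]=4,C[2]=2) = 4; D[3]=4 ok
step 4: need max(L[4]=8,C[3]=5) = 8; D[4]=8 ok
step 5: need max(L[5]=8,C[4]=4) = 8; D[5]=8 ok
step 6: need max(L[6]=6,C[5]=5) = 6; D[6]=6 ok
step 7: need max(L[7]=9,C[6]=7) = 9; D[7]=9 ok
step 8: need max(L[8]=5,C[7]=2) = 5; D[8]=5 ok
step 9: need C[8]=7 = 7; D[9]=7 ok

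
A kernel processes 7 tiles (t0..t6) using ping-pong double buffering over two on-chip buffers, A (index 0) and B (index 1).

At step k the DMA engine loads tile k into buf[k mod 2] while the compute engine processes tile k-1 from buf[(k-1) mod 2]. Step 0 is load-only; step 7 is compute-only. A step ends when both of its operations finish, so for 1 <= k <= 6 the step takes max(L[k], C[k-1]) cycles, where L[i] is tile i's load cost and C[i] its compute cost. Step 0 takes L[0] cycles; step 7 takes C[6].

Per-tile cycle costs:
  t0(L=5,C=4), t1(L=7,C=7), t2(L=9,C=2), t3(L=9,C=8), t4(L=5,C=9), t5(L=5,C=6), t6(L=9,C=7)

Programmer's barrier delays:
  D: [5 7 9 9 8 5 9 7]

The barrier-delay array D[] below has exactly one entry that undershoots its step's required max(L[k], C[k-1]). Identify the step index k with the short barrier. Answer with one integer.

step 0: need L[0]=5 = 5; D[0]=5 ok
step 1: need max(L[1]=7,C[0]=4) = 7; D[1]=7 ok
step 2: need max(L[2]=9,C[1]=7) = 9; D[2]=9 ok
step 3: need max(L[3]=9,C[2]=2) = 9; D[3]=9 ok
step 4: need max(L[4]=5,C[3]=8) = 8; D[4]=8 ok
step 5: need max(L[5]=5,C[4]=9) = 9; D[5]=5 SHORT
step 6: need max(L[6]=9,C[5]=6) = 9; D[6]=9 ok
step 7: need C[6]=7 = 7; D[7]=7 ok

hazard at step 5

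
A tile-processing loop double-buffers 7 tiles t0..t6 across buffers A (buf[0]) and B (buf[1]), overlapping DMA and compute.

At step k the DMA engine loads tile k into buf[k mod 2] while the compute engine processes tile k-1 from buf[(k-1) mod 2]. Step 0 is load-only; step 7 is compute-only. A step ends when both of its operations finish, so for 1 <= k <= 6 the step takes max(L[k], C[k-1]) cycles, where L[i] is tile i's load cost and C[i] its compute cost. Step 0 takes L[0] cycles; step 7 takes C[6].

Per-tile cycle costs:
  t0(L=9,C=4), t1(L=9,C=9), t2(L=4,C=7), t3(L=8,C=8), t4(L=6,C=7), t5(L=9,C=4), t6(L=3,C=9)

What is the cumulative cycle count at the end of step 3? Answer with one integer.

end_cycle[3] = 35

  0. 9=9c; end=9; A:t0 B:-
  1. max(9,4)=9c; end=18; A:t0 B:t1
  2. max(4,9)=9c; end=27; A:t2 B:t1
  3. max(8,7)=8c; end=35; A:t2 B:t3
  4. max(6,8)=8c; end=43; A:t4 B:t3
  5. max(9,7)=9c; end=52; A:t4 B:t5
  6. max(3,4)=4c; end=56; A:t6 B:t5
  7. 9=9c; end=65; A:t6 B:t5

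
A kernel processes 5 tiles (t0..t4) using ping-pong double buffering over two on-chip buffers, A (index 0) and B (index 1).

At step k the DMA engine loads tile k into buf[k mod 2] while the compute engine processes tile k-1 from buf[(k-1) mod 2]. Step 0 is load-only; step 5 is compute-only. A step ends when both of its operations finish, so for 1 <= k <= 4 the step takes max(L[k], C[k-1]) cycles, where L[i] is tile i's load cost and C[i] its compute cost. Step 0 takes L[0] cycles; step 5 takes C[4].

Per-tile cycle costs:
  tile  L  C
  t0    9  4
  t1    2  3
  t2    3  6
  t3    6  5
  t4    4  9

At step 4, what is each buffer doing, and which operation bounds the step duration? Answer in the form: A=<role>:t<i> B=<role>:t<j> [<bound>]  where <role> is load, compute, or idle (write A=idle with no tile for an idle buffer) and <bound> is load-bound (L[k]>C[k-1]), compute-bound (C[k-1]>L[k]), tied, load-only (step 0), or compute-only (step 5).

[0] DMA t0→A (9c) ∥ CU idle ⇒ 9c, clock 9
[1] DMA t1→B (2c) ∥ CU A:t0 (4c) ⇒ 4c, clock 13
[2] DMA t2→A (3c) ∥ CU B:t1 (3c) ⇒ 3c, clock 16
[3] DMA t3→B (6c) ∥ CU A:t2 (6c) ⇒ 6c, clock 22
[4] DMA t4→A (4c) ∥ CU B:t3 (5c) ⇒ 5c, clock 27
[5] DMA idle ∥ CU A:t4 (9c) ⇒ 9c, clock 36

step 4: A=load:t4 B=compute:t3 [compute-bound]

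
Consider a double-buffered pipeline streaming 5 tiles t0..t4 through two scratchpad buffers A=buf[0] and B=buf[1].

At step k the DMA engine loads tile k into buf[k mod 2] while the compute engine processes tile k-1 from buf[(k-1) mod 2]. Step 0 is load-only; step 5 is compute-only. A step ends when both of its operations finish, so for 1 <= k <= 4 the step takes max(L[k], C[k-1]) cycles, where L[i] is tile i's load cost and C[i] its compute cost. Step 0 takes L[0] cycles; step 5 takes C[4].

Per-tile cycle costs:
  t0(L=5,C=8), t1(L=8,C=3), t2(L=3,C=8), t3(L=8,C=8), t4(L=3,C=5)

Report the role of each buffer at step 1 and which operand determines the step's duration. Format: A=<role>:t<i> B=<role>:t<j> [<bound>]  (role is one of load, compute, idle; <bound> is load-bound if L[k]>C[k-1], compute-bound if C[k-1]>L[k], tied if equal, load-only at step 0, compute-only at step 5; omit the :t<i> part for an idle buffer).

k=0 load=t0/5c comp=- wait=5 total=5
k=1 load=t1/8c comp=t0/8c wait=8 total=13
k=2 load=t2/3c comp=t1/3c wait=3 total=16
k=3 load=t3/8c comp=t2/8c wait=8 total=24
k=4 load=t4/3c comp=t3/8c wait=8 total=32
k=5 load=- comp=t4/5c wait=5 total=37

step 1: A=compute:t0 B=load:t1 [tied]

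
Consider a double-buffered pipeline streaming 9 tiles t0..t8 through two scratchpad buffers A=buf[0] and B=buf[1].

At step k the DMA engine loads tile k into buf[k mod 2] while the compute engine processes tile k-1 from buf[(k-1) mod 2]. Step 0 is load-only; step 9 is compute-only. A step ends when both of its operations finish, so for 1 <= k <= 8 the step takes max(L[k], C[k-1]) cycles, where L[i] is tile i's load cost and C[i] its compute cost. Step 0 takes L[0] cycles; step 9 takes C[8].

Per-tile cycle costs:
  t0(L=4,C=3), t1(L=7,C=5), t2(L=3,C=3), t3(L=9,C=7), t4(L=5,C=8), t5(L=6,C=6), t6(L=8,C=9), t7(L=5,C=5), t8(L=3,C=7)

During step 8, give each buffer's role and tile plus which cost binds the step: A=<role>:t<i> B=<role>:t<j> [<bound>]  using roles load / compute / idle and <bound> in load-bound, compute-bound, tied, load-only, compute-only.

step 8: A=load:t8 B=compute:t7 [compute-bound]

k=0 load=t0/4c comp=- wait=4 total=4
k=1 load=t1/7c comp=t0/3c wait=7 total=11
k=2 load=t2/3c comp=t1/5c wait=5 total=16
k=3 load=t3/9c comp=t2/3c wait=9 total=25
k=4 load=t4/5c comp=t3/7c wait=7 total=32
k=5 load=t5/6c comp=t4/8c wait=8 total=40
k=6 load=t6/8c comp=t5/6c wait=8 total=48
k=7 load=t7/5c comp=t6/9c wait=9 total=57
k=8 load=t8/3c comp=t7/5c wait=5 total=62
k=9 load=- comp=t8/7c wait=7 total=69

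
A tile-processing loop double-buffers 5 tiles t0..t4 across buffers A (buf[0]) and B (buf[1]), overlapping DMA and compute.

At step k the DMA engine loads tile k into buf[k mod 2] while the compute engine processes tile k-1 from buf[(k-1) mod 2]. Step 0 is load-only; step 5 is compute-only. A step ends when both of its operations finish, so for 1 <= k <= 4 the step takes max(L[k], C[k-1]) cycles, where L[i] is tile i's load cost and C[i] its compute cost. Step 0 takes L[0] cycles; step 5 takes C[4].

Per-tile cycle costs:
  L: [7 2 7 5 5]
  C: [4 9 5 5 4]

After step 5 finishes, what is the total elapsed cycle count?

step 0: L[0]=7 → dur=7, Σ=7 | A=load:t0 B=idle [load-only]
step 1: L[1]=2 C[0]=4 → dur=4, Σ=11 | A=compute:t0 B=load:t1 [compute-bound]
step 2: L[2]=7 C[1]=9 → dur=9, Σ=20 | A=load:t2 B=compute:t1 [compute-bound]
step 3: L[3]=5 C[2]=5 → dur=5, Σ=25 | A=compute:t2 B=load:t3 [tied]
step 4: L[4]=5 C[3]=5 → dur=5, Σ=30 | A=load:t4 B=compute:t3 [tied]
step 5: C[4]=4 → dur=4, Σ=34 | A=compute:t4 B=idle [compute-only]

end_cycle[5] = 34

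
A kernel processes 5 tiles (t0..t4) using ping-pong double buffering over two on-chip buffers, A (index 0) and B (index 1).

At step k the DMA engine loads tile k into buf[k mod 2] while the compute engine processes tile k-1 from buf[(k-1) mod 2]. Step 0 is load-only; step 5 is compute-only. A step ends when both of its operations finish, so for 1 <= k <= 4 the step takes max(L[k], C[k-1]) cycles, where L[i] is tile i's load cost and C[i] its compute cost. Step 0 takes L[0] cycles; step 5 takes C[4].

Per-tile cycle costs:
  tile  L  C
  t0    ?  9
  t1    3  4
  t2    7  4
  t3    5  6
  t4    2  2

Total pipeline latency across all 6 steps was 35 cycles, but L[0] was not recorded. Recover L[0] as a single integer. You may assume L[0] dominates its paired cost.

step 0 = dur = L[0]=? = L[0]  (unknown; binding)
step 1 = dur = max(L[1]=3, C[0]=9) = 9
step 2 = dur = max(L[2]=7, C[1]=4) = 7
step 3 = dur = max(L[3]=5, C[2]=4) = 5
step 4 = dur = max(L[4]=2, C[3]=6) = 6
step 5 = dur = C[4]=2 = 2
sum of known step durations = 29
dur[0] = total - known = 35 - 29 = 6
L[0] is the binding max in step 0, so L[0] = dur[0] = 6

L[0] = 6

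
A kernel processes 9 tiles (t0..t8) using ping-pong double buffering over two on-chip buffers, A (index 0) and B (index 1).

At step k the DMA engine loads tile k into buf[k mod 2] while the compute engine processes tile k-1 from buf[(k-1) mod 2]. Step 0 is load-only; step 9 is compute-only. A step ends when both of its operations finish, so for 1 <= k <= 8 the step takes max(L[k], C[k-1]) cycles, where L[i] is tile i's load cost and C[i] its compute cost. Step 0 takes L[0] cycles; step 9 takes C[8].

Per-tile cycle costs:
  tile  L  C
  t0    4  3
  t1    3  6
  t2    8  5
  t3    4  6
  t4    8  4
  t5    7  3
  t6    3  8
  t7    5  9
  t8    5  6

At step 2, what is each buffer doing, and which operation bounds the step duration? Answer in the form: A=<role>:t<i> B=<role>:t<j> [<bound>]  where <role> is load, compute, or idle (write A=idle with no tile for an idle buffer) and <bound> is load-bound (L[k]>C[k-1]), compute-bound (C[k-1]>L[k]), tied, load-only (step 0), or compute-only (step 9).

step 2: A=load:t2 B=compute:t1 [load-bound]

k=0 load=t0/4c comp=- wait=4 total=4
k=1 load=t1/3c comp=t0/3c wait=3 total=7
k=2 load=t2/8c comp=t1/6c wait=8 total=15
k=3 load=t3/4c comp=t2/5c wait=5 total=20
k=4 load=t4/8c comp=t3/6c wait=8 total=28
k=5 load=t5/7c comp=t4/4c wait=7 total=35
k=6 load=t6/3c comp=t5/3c wait=3 total=38
k=7 load=t7/5c comp=t6/8c wait=8 total=46
k=8 load=t8/5c comp=t7/9c wait=9 total=55
k=9 load=- comp=t8/6c wait=6 total=61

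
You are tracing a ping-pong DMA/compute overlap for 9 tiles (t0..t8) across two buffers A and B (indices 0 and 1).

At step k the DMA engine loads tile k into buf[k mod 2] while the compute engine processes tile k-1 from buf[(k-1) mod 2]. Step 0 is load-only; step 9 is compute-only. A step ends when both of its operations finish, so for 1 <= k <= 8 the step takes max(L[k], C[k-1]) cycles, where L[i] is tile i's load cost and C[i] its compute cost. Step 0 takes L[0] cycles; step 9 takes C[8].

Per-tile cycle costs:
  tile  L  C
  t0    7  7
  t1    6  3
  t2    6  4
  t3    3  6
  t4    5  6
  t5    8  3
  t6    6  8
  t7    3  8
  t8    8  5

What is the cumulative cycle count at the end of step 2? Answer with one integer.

step 0: L[0]=7 → dur=7, Σ=7 | A=load:t0 B=idle [load-only]
step 1: L[1]=6 C[0]=7 → dur=7, Σ=14 | A=compute:t0 B=load:t1 [compute-bound]
step 2: L[2]=6 C[1]=3 → dur=6, Σ=20 | A=load:t2 B=compute:t1 [load-bound]
step 3: L[3]=3 C[2]=4 → dur=4, Σ=24 | A=compute:t2 B=load:t3 [compute-bound]
step 4: L[4]=5 C[3]=6 → dur=6, Σ=30 | A=load:t4 B=compute:t3 [compute-bound]
step 5: L[5]=8 C[4]=6 → dur=8, Σ=38 | A=compute:t4 B=load:t5 [load-bound]
step 6: L[6]=6 C[5]=3 → dur=6, Σ=44 | A=load:t6 B=compute:t5 [load-bound]
step 7: L[7]=3 C[6]=8 → dur=8, Σ=52 | A=compute:t6 B=load:t7 [compute-bound]
step 8: L[8]=8 C[7]=8 → dur=8, Σ=60 | A=load:t8 B=compute:t7 [tied]
step 9: C[8]=5 → dur=5, Σ=65 | A=compute:t8 B=idle [compute-only]

end_cycle[2] = 20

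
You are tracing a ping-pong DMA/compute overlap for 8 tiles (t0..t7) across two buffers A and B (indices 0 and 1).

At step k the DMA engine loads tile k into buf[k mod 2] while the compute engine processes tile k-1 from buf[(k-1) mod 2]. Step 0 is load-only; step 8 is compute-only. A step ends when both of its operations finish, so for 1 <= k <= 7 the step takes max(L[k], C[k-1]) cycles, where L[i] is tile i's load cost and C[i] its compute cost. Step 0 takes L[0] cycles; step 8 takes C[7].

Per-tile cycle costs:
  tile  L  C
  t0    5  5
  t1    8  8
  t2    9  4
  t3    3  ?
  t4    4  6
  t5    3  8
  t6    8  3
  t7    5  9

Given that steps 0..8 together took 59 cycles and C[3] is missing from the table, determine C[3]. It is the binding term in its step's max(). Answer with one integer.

C[3] = 5

step 0 | dur = L[0]=5 = 5
step 1 | dur = max(L[1]=8, C[0]=5) = 8
step 2 | dur = max(L[2]=9, C[1]=8) = 9
step 3 | dur = max(L[3]=3, C[2]=4) = 4
step 4 | dur = max(L[4]=4, C[3]=?) = C[3]  (unknown; binding)
step 5 | dur = max(L[5]=3, C[4]=6) = 6
step 6 | dur = max(L[6]=8, C[5]=8) = 8
step 7 | dur = max(L[7]=5, C[6]=3) = 5
step 8 | dur = C[7]=9 = 9
sum of known step durations = 54
dur[4] = total - known = 59 - 54 = 5
C[3] is the binding max in step 4, so C[3] = dur[4] = 5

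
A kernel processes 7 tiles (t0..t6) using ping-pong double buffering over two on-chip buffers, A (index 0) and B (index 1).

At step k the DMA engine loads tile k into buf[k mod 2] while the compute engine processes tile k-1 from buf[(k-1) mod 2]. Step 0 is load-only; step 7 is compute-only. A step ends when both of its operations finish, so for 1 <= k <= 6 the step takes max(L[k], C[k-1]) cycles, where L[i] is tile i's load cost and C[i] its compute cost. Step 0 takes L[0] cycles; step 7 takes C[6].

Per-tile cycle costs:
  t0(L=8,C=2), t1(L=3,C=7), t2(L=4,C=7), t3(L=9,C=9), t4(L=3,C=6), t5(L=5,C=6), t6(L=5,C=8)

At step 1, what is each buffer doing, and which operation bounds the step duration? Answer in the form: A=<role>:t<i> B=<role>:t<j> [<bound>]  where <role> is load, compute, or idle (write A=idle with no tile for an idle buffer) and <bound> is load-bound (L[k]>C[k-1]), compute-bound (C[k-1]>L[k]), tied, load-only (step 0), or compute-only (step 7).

step 0: L[0]=8 → dur=8, Σ=8 | A=load:t0 B=idle [load-only]
step 1: L[1]=3 C[0]=2 → dur=3, Σ=11 | A=compute:t0 B=load:t1 [load-bound]
step 2: L[2]=4 C[1]=7 → dur=7, Σ=18 | A=load:t2 B=compute:t1 [compute-bound]
step 3: L[3]=9 C[2]=7 → dur=9, Σ=27 | A=compute:t2 B=load:t3 [load-bound]
step 4: L[4]=3 C[3]=9 → dur=9, Σ=36 | A=load:t4 B=compute:t3 [compute-bound]
step 5: L[5]=5 C[4]=6 → dur=6, Σ=42 | A=compute:t4 B=load:t5 [compute-bound]
step 6: L[6]=5 C[5]=6 → dur=6, Σ=48 | A=load:t6 B=compute:t5 [compute-bound]
step 7: C[6]=8 → dur=8, Σ=56 | A=compute:t6 B=idle [compute-only]

step 1: A=compute:t0 B=load:t1 [load-bound]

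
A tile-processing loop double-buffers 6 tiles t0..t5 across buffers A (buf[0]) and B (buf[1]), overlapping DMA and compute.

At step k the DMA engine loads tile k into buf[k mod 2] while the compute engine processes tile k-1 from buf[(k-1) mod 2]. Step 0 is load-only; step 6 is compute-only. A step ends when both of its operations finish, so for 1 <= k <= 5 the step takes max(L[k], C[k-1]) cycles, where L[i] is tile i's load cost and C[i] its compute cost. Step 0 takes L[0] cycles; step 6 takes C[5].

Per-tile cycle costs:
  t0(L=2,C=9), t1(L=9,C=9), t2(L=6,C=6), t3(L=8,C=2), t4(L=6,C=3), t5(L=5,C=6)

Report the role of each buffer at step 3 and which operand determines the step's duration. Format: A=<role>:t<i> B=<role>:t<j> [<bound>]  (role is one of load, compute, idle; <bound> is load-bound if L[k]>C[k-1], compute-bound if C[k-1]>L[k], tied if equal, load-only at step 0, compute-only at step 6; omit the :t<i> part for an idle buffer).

k=0 load=t0/2c comp=- wait=2 total=2
k=1 load=t1/9c comp=t0/9c wait=9 total=11
k=2 load=t2/6c comp=t1/9c wait=9 total=20
k=3 load=t3/8c comp=t2/6c wait=8 total=28
k=4 load=t4/6c comp=t3/2c wait=6 total=34
k=5 load=t5/5c comp=t4/3c wait=5 total=39
k=6 load=- comp=t5/6c wait=6 total=45

step 3: A=compute:t2 B=load:t3 [load-bound]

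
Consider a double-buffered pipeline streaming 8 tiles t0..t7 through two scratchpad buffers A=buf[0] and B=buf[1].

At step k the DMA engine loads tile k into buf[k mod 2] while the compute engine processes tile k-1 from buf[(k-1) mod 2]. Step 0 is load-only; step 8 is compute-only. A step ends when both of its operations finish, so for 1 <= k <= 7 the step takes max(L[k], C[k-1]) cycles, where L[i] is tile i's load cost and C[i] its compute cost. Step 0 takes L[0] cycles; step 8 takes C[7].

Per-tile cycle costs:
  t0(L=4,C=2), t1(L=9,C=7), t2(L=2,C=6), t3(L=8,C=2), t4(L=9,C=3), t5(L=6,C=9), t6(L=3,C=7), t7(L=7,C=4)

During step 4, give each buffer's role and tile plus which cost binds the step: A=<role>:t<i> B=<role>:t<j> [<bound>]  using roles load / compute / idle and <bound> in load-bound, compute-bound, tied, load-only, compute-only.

step 4: A=load:t4 B=compute:t3 [load-bound]

k=0 load=t0/4c comp=- wait=4 total=4
k=1 load=t1/9c comp=t0/2c wait=9 total=13
k=2 load=t2/2c comp=t1/7c wait=7 total=20
k=3 load=t3/8c comp=t2/6c wait=8 total=28
k=4 load=t4/9c comp=t3/2c wait=9 total=37
k=5 load=t5/6c comp=t4/3c wait=6 total=43
k=6 load=t6/3c comp=t5/9c wait=9 total=52
k=7 load=t7/7c comp=t6/7c wait=7 total=59
k=8 load=- comp=t7/4c wait=4 total=63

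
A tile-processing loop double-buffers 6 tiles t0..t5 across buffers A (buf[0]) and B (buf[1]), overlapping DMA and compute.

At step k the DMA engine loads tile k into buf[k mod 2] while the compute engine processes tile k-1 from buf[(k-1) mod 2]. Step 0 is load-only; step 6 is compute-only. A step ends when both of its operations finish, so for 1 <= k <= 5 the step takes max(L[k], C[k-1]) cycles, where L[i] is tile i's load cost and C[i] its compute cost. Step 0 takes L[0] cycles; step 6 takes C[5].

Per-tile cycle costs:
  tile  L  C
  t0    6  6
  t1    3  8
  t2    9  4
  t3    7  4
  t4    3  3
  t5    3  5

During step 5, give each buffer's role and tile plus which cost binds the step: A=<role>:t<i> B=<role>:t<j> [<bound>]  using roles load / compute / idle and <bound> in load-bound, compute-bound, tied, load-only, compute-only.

step 5: A=compute:t4 B=load:t5 [tied]

step 0: L[0]=6 → dur=6, Σ=6 | A=load:t0 B=idle [load-only]
step 1: L[1]=3 C[0]=6 → dur=6, Σ=12 | A=compute:t0 B=load:t1 [compute-bound]
step 2: L[2]=9 C[1]=8 → dur=9, Σ=21 | A=load:t2 B=compute:t1 [load-bound]
step 3: L[3]=7 C[2]=4 → dur=7, Σ=28 | A=compute:t2 B=load:t3 [load-bound]
step 4: L[4]=3 C[3]=4 → dur=4, Σ=32 | A=load:t4 B=compute:t3 [compute-bound]
step 5: L[5]=3 C[4]=3 → dur=3, Σ=35 | A=compute:t4 B=load:t5 [tied]
step 6: C[5]=5 → dur=5, Σ=40 | A=idle B=compute:t5 [compute-only]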